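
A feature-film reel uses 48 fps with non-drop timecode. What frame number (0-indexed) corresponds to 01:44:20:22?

Total seconds to the label: (1 × 3600 + 44 × 60 + 20) = 6260.
Frame index = 6260 × 48 + 22 = 300502.

300502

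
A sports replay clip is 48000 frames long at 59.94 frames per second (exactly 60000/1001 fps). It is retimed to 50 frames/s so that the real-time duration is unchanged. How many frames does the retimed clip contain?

40040 frames

Target frames = source frames × (target rate / source rate) = 48000 × (50)/(60000/1001) = 48000 × 1001/1200 = 40040.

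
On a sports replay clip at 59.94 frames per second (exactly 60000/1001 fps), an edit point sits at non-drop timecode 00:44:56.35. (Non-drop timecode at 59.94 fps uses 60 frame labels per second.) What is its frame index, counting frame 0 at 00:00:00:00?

Total seconds to the label: (0 × 3600 + 44 × 60 + 56) = 2696.
Frame index = 2696 × 60 + 35 = 161795.

161795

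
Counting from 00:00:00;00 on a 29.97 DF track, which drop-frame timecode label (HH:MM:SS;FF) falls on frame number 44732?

Each 10-minute DF block holds 10 × 60 × 30 − 9 × 2 = 17982 frames. 44732 ÷ 17982 → 2 full blocks, remainder 8768.
Within the partial block the first minute is 1800 frames and each further minute 1798, so 4 further minute boundaries passed. Total skipped labels = 18 × 2 + 2 × 4 = 44.
Non-drop label index = 44732 + 44 = 44776; at 30 labels/s that is 00:24:52:16, i.e. DF 00:24:52;16.

00:24:52;16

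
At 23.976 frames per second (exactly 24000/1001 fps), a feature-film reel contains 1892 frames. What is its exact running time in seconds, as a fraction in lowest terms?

473473/6000 seconds

Running time = 1892 ÷ (24000/1001) = 1892 × 1001/24000 = 473473/6000 s.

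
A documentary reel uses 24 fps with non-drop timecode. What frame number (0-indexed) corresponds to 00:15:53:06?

Total seconds to the label: (0 × 3600 + 15 × 60 + 53) = 953.
Frame index = 953 × 24 + 6 = 22878.

frame 22878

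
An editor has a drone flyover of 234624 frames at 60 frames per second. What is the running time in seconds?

Running time = 234624 / (60) = 3910.4 s.

3910.4 seconds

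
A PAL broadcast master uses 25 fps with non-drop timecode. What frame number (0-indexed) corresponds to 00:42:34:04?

Total seconds to the label: (0 × 3600 + 42 × 60 + 34) = 2554.
Frame index = 2554 × 25 + 4 = 63854.

63854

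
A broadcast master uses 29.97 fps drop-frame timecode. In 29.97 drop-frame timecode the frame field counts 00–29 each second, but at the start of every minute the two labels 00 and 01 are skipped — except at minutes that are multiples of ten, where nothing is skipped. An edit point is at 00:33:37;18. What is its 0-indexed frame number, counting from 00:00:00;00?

60468

Complete 10-minute blocks: 3, each 17982 frames → 53946.
Remaining 3 whole minutes in the current block: 1800 + 2 × 1798 = 5396 frames.
Within the current minute: 37 × 30 + 18 − 2 = 1126 (labels ;00/;01 skipped at this minute). Total = 53946 + 5396 + 1126 = 60468.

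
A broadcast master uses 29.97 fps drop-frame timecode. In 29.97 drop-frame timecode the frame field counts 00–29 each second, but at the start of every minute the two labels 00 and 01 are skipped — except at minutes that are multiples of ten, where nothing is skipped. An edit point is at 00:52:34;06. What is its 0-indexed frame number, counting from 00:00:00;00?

94532

As if non-drop at 30 labels/s: (0 × 3600 + 52 × 60 + 34) × 30 + 6 = 94626.
Minute boundaries passed: 52; those not divisible by 10: 52 − 5 = 47; dropped labels = 2 × 47 = 94.
Actual frame index = 94626 − 94 = 94532.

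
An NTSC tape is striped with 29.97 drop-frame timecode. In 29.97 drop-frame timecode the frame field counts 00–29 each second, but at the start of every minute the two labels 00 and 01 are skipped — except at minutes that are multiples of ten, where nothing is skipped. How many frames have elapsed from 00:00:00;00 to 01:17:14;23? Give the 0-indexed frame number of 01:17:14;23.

138903

As if non-drop at 30 labels/s: (1 × 3600 + 17 × 60 + 14) × 30 + 23 = 139043.
Minute boundaries passed: 77; those not divisible by 10: 77 − 7 = 70; dropped labels = 2 × 70 = 140.
Actual frame index = 139043 − 140 = 138903.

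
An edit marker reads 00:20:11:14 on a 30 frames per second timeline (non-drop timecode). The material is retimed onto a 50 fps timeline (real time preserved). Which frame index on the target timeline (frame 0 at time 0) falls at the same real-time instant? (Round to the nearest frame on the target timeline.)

Source frame index: (0×3600 + 20×60 + 11) × 30 + 14 = 36344.
Real time: 36344 / (30) = 18172/15 s.
Target frame: (18172/15) × (50) = 181720/3 ≈ 60573.333 → 60573.

frame 60573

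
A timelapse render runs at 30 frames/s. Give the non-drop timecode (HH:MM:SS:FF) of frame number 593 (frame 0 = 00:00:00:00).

593 ÷ 30 = 19 full seconds, remainder 23 frames.
19 s = 0 h 0 min 19 s.
Timecode: 00:00:19:23.

00:00:19:23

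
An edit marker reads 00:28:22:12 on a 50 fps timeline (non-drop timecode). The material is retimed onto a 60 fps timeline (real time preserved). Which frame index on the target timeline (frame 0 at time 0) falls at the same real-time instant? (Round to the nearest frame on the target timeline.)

frame 102134

Source frame index: (0×3600 + 28×60 + 22) × 50 + 12 = 85112.
Real time: 85112 / (50) = 42556/25 s.
Target frame: (42556/25) × (60) = 510672/5 ≈ 102134.400 → 102134.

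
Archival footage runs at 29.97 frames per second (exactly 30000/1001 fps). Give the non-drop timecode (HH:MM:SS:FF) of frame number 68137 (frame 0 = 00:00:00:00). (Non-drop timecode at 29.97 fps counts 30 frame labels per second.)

68137 ÷ 30 = 2271 full seconds, remainder 7 frames.
2271 s = 0 h 37 min 51 s.
Timecode: 00:37:51:07.

00:37:51:07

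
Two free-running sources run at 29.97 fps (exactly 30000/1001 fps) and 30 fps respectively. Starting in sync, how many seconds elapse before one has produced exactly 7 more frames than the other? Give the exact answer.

7007/30 seconds

The gap grows by |30 − 30000/1001| = 30/1001 frames per second.
Time for a 7-frame gap: 7 ÷ (30/1001) = 7007/30 s.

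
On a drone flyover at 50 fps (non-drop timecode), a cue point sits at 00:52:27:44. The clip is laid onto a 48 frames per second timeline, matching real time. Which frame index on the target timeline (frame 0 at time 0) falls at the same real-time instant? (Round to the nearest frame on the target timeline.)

frame 151098

Source frame index: (0×3600 + 52×60 + 27) × 50 + 44 = 157394.
Real time: 157394 / (50) = 78697/25 s.
Target frame: (78697/25) × (48) = 3777456/25 ≈ 151098.240 → 151098.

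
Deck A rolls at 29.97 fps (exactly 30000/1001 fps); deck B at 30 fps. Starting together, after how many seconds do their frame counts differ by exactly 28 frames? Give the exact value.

14014/15 seconds

The gap grows by |30 − 30000/1001| = 30/1001 frames per second.
Time for a 28-frame gap: 28 ÷ (30/1001) = 14014/15 s.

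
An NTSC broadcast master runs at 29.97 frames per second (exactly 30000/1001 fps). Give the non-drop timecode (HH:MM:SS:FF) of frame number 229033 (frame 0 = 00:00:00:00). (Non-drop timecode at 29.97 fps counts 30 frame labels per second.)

229033 ÷ 30 = 7634 full seconds, remainder 13 frames.
7634 s = 2 h 7 min 14 s.
Timecode: 02:07:14:13.

02:07:14:13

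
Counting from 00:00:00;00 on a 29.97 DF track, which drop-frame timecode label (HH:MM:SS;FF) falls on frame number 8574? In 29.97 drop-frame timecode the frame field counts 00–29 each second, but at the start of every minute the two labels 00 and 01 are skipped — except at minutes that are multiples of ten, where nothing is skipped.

Each 10-minute DF block holds 10 × 60 × 30 − 9 × 2 = 17982 frames. 8574 ÷ 17982 → 0 full blocks, remainder 8574.
Within the partial block the first minute is 1800 frames and each further minute 1798, so 4 further minute boundaries passed. Total skipped labels = 18 × 0 + 2 × 4 = 8.
Non-drop label index = 8574 + 8 = 8582; at 30 labels/s that is 00:04:46:02, i.e. DF 00:04:46;02.

00:04:46;02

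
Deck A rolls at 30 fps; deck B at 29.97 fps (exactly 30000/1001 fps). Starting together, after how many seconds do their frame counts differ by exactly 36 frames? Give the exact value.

1201.2 seconds

The gap grows by |30000/1001 − 30| = 30/1001 frames per second.
Time for a 36-frame gap: 36 ÷ (30/1001) = 1201.2 s.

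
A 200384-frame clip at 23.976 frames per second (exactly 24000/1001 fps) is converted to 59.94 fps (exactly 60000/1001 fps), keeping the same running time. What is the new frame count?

500960 frames

Target frames = source frames × (target rate / source rate) = 200384 × (60000/1001)/(24000/1001) = 200384 × 5/2 = 500960.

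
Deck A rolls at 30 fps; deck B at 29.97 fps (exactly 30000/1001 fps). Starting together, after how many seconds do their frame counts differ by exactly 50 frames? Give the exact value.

5005/3 seconds

The gap grows by |30000/1001 − 30| = 30/1001 frames per second.
Time for a 50-frame gap: 50 ÷ (30/1001) = 5005/3 s.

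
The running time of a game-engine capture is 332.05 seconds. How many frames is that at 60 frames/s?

Frames = 332.05 × 60 = 19923.

19923 frames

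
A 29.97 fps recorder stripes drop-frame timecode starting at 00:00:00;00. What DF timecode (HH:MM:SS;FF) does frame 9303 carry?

00:05:10;13

Each 10-minute DF block holds 10 × 60 × 30 − 9 × 2 = 17982 frames. 9303 ÷ 17982 → 0 full blocks, remainder 9303.
Within the partial block the first minute is 1800 frames and each further minute 1798, so 5 further minute boundaries passed. Total skipped labels = 18 × 0 + 2 × 5 = 10.
Non-drop label index = 9303 + 10 = 9313; at 30 labels/s that is 00:05:10:13, i.e. DF 00:05:10;13.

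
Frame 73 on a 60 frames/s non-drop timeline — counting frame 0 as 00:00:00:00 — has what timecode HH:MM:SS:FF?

73 ÷ 60 = 1 full seconds, remainder 13 frames.
1 s = 0 h 0 min 1 s.
Timecode: 00:00:01:13.

00:00:01:13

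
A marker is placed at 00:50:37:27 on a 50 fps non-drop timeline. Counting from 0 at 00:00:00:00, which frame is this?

151877

Total seconds to the label: (0 × 3600 + 50 × 60 + 37) = 3037.
Frame index = 3037 × 50 + 27 = 151877.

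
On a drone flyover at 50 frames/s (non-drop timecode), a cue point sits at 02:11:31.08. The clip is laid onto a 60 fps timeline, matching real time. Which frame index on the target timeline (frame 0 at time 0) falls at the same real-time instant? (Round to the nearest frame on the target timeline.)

Source frame index: (2×3600 + 11×60 + 31) × 50 + 8 = 394558.
Real time: 394558 / (50) = 197279/25 s.
Target frame: (197279/25) × (60) = 2367348/5 ≈ 473469.600 → 473470.

frame 473470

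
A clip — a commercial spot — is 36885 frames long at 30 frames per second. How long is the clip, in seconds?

Running time = 36885 / (30) = 1229.5 s.

1229.5 seconds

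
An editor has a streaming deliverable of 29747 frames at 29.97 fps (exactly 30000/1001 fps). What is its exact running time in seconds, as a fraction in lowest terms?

29776747/30000 seconds

Running time = 29747 ÷ (30000/1001) = 29747 × 1001/30000 = 29776747/30000 s.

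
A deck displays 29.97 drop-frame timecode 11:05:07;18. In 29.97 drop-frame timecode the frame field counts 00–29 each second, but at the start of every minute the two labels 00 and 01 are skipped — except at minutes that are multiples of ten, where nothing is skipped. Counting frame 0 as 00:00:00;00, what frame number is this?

1196030

As if non-drop at 30 labels/s: (11 × 3600 + 5 × 60 + 7) × 30 + 18 = 1197228.
Minute boundaries passed: 665; those not divisible by 10: 665 − 66 = 599; dropped labels = 2 × 599 = 1198.
Actual frame index = 1197228 − 1198 = 1196030.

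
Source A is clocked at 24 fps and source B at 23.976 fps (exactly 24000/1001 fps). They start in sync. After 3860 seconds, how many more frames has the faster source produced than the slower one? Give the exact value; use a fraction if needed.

92640/1001 frames

A emits 24 × 3860 = 92640 frames; B emits 24000/1001 × 3860 = 92640000/1001.
Difference = 92640/1001 frames (≈ 92.5475); B is behind A.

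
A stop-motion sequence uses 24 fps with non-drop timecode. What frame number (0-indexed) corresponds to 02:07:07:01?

frame 183049

Total seconds to the label: (2 × 3600 + 7 × 60 + 7) = 7627.
Frame index = 7627 × 24 + 1 = 183049.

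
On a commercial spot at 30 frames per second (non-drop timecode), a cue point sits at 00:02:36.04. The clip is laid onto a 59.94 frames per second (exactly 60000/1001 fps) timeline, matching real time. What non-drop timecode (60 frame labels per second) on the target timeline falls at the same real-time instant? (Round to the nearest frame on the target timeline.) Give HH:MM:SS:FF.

Source frame index: (0×3600 + 2×60 + 36) × 30 + 4 = 4684.
Real time: 4684 / (30) = 2342/15 s.
Target frame: (2342/15) × (60000/1001) = 9368000/1001 ≈ 9358.641 → 9359.
At 60 labels/s: frame 9359 → 00:02:35:59.

00:02:35:59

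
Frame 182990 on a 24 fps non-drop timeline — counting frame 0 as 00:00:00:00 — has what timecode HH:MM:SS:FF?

182990 ÷ 24 = 7624 full seconds, remainder 14 frames.
7624 s = 2 h 7 min 4 s.
Timecode: 02:07:04:14.

02:07:04:14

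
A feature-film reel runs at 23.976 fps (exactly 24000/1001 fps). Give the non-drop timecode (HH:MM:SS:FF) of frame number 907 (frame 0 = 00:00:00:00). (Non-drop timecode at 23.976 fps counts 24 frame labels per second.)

00:00:37:19

907 ÷ 24 = 37 full seconds, remainder 19 frames.
37 s = 0 h 0 min 37 s.
Timecode: 00:00:37:19.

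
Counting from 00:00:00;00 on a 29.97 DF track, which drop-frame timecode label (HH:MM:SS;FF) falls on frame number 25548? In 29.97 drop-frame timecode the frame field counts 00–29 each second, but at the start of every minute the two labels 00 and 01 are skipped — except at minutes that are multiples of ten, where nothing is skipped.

00:14:12;14

Each 10-minute DF block holds 10 × 60 × 30 − 9 × 2 = 17982 frames. 25548 ÷ 17982 → 1 full block, remainder 7566.
Within the partial block the first minute is 1800 frames and each further minute 1798, so 4 further minute boundaries passed. Total skipped labels = 18 × 1 + 2 × 4 = 26.
Non-drop label index = 25548 + 26 = 25574; at 30 labels/s that is 00:14:12:14, i.e. DF 00:14:12;14.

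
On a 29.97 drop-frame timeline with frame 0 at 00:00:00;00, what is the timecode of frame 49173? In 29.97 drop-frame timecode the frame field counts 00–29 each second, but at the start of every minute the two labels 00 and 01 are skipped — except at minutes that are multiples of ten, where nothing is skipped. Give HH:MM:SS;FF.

Each 10-minute DF block holds 10 × 60 × 30 − 9 × 2 = 17982 frames. 49173 ÷ 17982 → 2 full blocks, remainder 13209.
Within the partial block the first minute is 1800 frames and each further minute 1798, so 7 further minute boundaries passed. Total skipped labels = 18 × 2 + 2 × 7 = 50.
Non-drop label index = 49173 + 50 = 49223; at 30 labels/s that is 00:27:20:23, i.e. DF 00:27:20;23.

00:27:20;23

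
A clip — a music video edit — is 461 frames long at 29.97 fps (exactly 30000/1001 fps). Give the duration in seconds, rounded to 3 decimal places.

15.382 seconds

Running time = 461 × 1001/30000 = 461461/30000 s ≈ 15.382 s.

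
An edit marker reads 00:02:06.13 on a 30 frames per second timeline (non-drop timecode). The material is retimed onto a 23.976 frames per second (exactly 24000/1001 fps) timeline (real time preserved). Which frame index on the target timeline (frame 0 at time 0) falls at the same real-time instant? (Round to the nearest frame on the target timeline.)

Source frame index: (0×3600 + 2×60 + 6) × 30 + 13 = 3793.
Real time: 3793 / (30) = 3793/30 s.
Target frame: (3793/30) × (24000/1001) = 3034400/1001 ≈ 3031.369 → 3031.

frame 3031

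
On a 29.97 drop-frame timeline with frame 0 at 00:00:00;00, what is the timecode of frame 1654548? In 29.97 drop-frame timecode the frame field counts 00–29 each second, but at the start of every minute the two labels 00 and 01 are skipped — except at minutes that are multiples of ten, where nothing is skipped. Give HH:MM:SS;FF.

Ten DF minutes hold 17982 frames, so frame 1654548 lies in block 92 (frames 1654344–1672325) with 204 frames into that block.
The block's first minute is 1800 frames and the rest 1798 each; 204 frames reaches minute 0, so 92 × 18 + 0 × 2 = 1656 labels have been skipped so far.
Adding those back, label number 1654548 + 1656 = 1656204 at 30 labels/s is 55206 s + 24 f = 15 h 20 min 6 s frame 24, i.e. 15:20:06;24.

15:20:06;24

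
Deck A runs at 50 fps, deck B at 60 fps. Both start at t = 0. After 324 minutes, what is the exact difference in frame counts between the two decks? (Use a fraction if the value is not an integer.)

324 min = 19440 s.
A emits 50 × 19440 = 972000 frames; B emits 60 × 19440 = 1166400.
Difference = 194400 frames; B is ahead of A.

194400 frames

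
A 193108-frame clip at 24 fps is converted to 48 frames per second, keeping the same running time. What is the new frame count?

386216 frames

Target frames = source frames × (target rate / source rate) = 193108 × (48)/(24) = 193108 × 2 = 386216.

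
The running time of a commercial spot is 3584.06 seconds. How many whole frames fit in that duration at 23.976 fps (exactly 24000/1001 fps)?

85931 frames

Frames = 3584.06 × 24000/1001 = 86017440/1001 ≈ 85931.5085.
Complete frames: 85931.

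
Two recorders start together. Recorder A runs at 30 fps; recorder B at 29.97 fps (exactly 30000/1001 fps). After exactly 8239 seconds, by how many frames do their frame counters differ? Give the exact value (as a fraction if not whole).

3210/13 frames

A emits 30 × 8239 = 247170 frames; B emits 30000/1001 × 8239 = 3210000/13.
Difference = 3210/13 frames (≈ 246.9231); B is behind A.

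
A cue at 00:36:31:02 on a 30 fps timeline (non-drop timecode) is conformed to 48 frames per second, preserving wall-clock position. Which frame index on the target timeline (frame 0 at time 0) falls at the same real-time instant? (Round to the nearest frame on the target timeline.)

Source frame index: (0×3600 + 36×60 + 31) × 30 + 2 = 65732.
Real time: 65732 / (30) = 32866/15 s.
Target frame: (32866/15) × (48) = 525856/5 ≈ 105171.200 → 105171.

frame 105171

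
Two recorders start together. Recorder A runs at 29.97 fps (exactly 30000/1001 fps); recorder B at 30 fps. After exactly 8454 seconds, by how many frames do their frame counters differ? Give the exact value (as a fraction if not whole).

253620/1001 frames

A emits 30000/1001 × 8454 = 253620000/1001 frames; B emits 30 × 8454 = 253620.
Difference = 253620/1001 frames (≈ 253.3666); B is ahead of A.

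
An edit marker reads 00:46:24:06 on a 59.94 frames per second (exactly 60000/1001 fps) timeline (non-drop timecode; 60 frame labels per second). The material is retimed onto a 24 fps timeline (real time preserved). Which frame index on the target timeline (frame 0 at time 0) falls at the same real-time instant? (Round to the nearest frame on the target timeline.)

Source frame index: (0×3600 + 46×60 + 24) × 60 + 6 = 167046.
Real time: 167046 / (60000/1001) = 27868841/10000 s.
Target frame: (27868841/10000) × (24) = 83606523/1250 ≈ 66885.218 → 66885.

frame 66885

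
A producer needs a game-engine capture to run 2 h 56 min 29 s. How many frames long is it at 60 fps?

2 h 56 min 29 s = 10589 s.
Frames = 10589 × 60 = 635340.

635340 frames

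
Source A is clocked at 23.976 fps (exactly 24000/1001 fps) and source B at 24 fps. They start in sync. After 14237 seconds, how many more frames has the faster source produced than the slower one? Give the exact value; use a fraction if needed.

341688/1001 frames

A emits 24000/1001 × 14237 = 341688000/1001 frames; B emits 24 × 14237 = 341688.
Difference = 341688/1001 frames (≈ 341.3467); B is ahead of A.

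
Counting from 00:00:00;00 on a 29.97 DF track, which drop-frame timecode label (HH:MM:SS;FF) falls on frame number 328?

Ten DF minutes hold 17982 frames, so frame 328 lies in block 0 (frames 0–17981) with 328 frames into that block.
The block's first minute is 1800 frames and the rest 1798 each; 328 frames reaches minute 0, so 0 × 18 + 0 × 2 = 0 labels have been skipped so far.
Adding those back, label number 328 + 0 = 328 at 30 labels/s is 10 s + 28 f = 0 h 0 min 10 s frame 28, i.e. 00:00:10;28.

00:00:10;28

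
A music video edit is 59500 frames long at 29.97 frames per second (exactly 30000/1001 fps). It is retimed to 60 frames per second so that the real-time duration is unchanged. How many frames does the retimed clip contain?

119119 frames

Target frames = source frames × (target rate / source rate) = 59500 × (60)/(30000/1001) = 59500 × 1001/500 = 119119.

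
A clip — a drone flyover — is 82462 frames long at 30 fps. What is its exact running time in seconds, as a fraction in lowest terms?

41231/15 seconds

Running time = 82462 ÷ (30) = 82462 × 1/30 = 41231/15 s.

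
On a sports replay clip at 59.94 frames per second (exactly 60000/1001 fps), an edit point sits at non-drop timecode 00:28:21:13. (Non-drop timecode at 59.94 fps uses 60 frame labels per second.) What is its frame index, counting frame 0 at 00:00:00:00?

102073

Total seconds to the label: (0 × 3600 + 28 × 60 + 21) = 1701.
Frame index = 1701 × 60 + 13 = 102073.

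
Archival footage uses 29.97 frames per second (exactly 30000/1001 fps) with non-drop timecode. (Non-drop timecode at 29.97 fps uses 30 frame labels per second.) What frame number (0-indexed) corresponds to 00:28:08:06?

frame 50646

Total seconds to the label: (0 × 3600 + 28 × 60 + 8) = 1688.
Frame index = 1688 × 30 + 6 = 50646.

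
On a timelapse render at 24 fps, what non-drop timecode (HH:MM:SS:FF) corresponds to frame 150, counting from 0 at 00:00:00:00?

150 ÷ 24 = 6 full seconds, remainder 6 frames.
6 s = 0 h 0 min 6 s.
Timecode: 00:00:06:06.

00:00:06:06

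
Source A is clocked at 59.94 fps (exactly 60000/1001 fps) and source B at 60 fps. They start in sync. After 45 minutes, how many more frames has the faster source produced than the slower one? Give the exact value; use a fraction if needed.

162000/1001 frames

45 min = 2700 s.
A emits 60000/1001 × 2700 = 162000000/1001 frames; B emits 60 × 2700 = 162000.
Difference = 162000/1001 frames (≈ 161.8382); B is ahead of A.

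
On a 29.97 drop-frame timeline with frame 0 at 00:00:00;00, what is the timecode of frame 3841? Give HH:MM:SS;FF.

Each 10-minute DF block holds 10 × 60 × 30 − 9 × 2 = 17982 frames. 3841 ÷ 17982 → 0 full blocks, remainder 3841.
Within the partial block the first minute is 1800 frames and each further minute 1798, so 2 further minute boundaries passed. Total skipped labels = 18 × 0 + 2 × 2 = 4.
Non-drop label index = 3841 + 4 = 3845; at 30 labels/s that is 00:02:08:05, i.e. DF 00:02:08;05.

00:02:08;05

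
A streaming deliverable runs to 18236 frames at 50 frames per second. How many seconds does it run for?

364.72 seconds

Running time = 18236 / (50) = 364.72 s.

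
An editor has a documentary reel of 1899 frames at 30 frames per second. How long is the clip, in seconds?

63.3 seconds

Running time = 1899 / (30) = 63.3 s.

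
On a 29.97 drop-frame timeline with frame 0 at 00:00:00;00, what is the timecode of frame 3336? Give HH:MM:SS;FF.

Each 10-minute DF block holds 10 × 60 × 30 − 9 × 2 = 17982 frames. 3336 ÷ 17982 → 0 full blocks, remainder 3336.
Within the partial block the first minute is 1800 frames and each further minute 1798, so 1 further minute boundary passed. Total skipped labels = 18 × 0 + 2 × 1 = 2.
Non-drop label index = 3336 + 2 = 3338; at 30 labels/s that is 00:01:51:08, i.e. DF 00:01:51;08.

00:01:51;08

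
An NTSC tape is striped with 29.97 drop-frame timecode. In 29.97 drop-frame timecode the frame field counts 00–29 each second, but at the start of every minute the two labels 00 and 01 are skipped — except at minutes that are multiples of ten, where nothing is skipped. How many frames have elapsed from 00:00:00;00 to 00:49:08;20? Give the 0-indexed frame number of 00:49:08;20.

As if non-drop at 30 labels/s: (0 × 3600 + 49 × 60 + 8) × 30 + 20 = 88460.
Minute boundaries passed: 49; those not divisible by 10: 49 − 4 = 45; dropped labels = 2 × 45 = 90.
Actual frame index = 88460 − 90 = 88370.

88370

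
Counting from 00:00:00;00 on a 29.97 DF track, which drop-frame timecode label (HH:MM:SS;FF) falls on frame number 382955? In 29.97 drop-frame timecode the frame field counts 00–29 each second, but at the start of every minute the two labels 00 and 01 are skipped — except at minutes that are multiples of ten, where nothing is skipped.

Ten DF minutes hold 17982 frames, so frame 382955 lies in block 21 (frames 377622–395603) with 5333 frames into that block.
The block's first minute is 1800 frames and the rest 1798 each; 5333 frames reaches minute 2, so 21 × 18 + 2 × 2 = 382 labels have been skipped so far.
Adding those back, label number 382955 + 382 = 383337 at 30 labels/s is 12777 s + 27 f = 3 h 32 min 57 s frame 27, i.e. 03:32:57;27.

03:32:57;27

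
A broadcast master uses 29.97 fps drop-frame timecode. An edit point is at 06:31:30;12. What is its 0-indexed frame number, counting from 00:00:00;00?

Complete 10-minute blocks: 39, each 17982 frames → 701298.
Remaining 1 whole minute in the current block: 1800 + 0 × 1798 = 1800 frames.
Within the current minute: 30 × 30 + 12 − 2 = 910 (labels ;00/;01 skipped at this minute). Total = 701298 + 1800 + 910 = 704008.

704008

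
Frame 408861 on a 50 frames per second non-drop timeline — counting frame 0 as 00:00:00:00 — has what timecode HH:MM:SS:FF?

408861 ÷ 50 = 8177 full seconds, remainder 11 frames.
8177 s = 2 h 16 min 17 s.
Timecode: 02:16:17:11.

02:16:17:11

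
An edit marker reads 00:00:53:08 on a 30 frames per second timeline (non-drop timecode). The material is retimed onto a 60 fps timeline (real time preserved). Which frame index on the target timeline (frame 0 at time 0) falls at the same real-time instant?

Source frame index: (0×3600 + 0×60 + 53) × 30 + 8 = 1598.
Real time: 1598 / (30) = 799/15 s.
Target frame: (799/15) × (60) = 3196.

frame 3196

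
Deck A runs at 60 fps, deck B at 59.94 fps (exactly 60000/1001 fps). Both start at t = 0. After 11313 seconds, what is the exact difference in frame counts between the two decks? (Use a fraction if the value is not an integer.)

A emits 60 × 11313 = 678780 frames; B emits 60000/1001 × 11313 = 678780000/1001.
Difference = 678780/1001 frames (≈ 678.1019); B is behind A.

678780/1001 frames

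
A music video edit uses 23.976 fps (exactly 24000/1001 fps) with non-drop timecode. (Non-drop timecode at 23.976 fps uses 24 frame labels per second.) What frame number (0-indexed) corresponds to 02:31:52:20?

frame 218708

Total seconds to the label: (2 × 3600 + 31 × 60 + 52) = 9112.
Frame index = 9112 × 24 + 20 = 218708.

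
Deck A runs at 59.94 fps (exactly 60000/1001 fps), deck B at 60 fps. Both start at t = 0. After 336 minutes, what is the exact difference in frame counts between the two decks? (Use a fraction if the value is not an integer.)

336 min = 20160 s.
A emits 60000/1001 × 20160 = 172800000/143 frames; B emits 60 × 20160 = 1209600.
Difference = 172800/143 frames (≈ 1208.3916); B is ahead of A.

172800/143 frames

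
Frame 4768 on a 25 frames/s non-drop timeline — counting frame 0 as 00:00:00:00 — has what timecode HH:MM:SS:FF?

4768 ÷ 25 = 190 full seconds, remainder 18 frames.
190 s = 0 h 3 min 10 s.
Timecode: 00:03:10:18.

00:03:10:18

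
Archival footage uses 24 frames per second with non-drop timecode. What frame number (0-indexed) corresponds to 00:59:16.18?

85362

Total seconds to the label: (0 × 3600 + 59 × 60 + 16) = 3556.
Frame index = 3556 × 24 + 18 = 85362.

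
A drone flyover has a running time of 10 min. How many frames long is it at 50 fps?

30000 frames

10 min = 600 s.
Frames = 600 × 50 = 30000.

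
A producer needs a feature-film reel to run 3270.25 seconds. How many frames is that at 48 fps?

Frames = 3270.25 × 48 = 156972.

156972 frames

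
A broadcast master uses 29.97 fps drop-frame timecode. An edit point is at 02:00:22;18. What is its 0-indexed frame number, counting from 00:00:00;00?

216462

Complete 10-minute blocks: 12, each 17982 frames → 215784.
Remaining 0 whole minutes in the current block: 0 frames.
Within the current minute: 22 × 30 + 18 = 678. Total = 215784 + 0 + 678 = 216462.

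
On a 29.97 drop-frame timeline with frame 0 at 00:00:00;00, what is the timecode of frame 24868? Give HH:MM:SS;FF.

00:13:49;22

Ten DF minutes hold 17982 frames, so frame 24868 lies in block 1 (frames 17982–35963) with 6886 frames into that block.
The block's first minute is 1800 frames and the rest 1798 each; 6886 frames reaches minute 3, so 1 × 18 + 3 × 2 = 24 labels have been skipped so far.
Adding those back, label number 24868 + 24 = 24892 at 30 labels/s is 829 s + 22 f = 0 h 13 min 49 s frame 22, i.e. 00:13:49;22.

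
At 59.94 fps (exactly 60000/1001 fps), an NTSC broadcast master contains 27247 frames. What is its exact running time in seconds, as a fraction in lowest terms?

27274247/60000 seconds

Running time = 27247 ÷ (60000/1001) = 27247 × 1001/60000 = 27274247/60000 s.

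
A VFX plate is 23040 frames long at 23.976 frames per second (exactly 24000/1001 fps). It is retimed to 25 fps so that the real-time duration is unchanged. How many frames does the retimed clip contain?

24024 frames

Target frames = source frames × (target rate / source rate) = 23040 × (25)/(24000/1001) = 23040 × 1001/960 = 24024.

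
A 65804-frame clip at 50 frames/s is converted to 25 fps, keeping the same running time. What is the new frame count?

Target frames = source frames × (target rate / source rate) = 65804 × (25)/(50) = 65804 × 1/2 = 32902.

32902 frames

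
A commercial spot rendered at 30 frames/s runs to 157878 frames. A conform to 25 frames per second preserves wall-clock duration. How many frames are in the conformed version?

Target frames = source frames × (target rate / source rate) = 157878 × (25)/(30) = 157878 × 5/6 = 131565.

131565 frames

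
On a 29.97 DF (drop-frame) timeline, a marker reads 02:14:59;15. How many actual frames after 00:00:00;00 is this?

242743

As if non-drop at 30 labels/s: (2 × 3600 + 14 × 60 + 59) × 30 + 15 = 242985.
Minute boundaries passed: 134; those not divisible by 10: 134 − 13 = 121; dropped labels = 2 × 121 = 242.
Actual frame index = 242985 − 242 = 242743.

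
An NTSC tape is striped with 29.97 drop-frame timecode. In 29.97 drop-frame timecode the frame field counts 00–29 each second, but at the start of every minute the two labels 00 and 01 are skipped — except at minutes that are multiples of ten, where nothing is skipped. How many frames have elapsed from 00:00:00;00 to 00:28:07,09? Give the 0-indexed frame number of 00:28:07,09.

50567

As if non-drop at 30 labels/s: (0 × 3600 + 28 × 60 + 7) × 30 + 9 = 50619.
Minute boundaries passed: 28; those not divisible by 10: 28 − 2 = 26; dropped labels = 2 × 26 = 52.
Actual frame index = 50619 − 52 = 50567.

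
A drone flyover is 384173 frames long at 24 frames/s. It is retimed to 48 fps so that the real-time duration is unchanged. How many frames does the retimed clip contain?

Target frames = source frames × (target rate / source rate) = 384173 × (48)/(24) = 384173 × 2 = 768346.

768346 frames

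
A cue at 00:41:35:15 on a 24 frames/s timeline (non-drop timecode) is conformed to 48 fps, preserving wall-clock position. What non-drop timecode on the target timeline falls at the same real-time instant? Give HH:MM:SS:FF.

00:41:35:30

Source frame index: (0×3600 + 41×60 + 35) × 24 + 15 = 59895.
Real time: 59895 / (24) = 19965/8 s.
Target frame: (19965/8) × (48) = 119790.
At 48 labels/s: frame 119790 → 00:41:35:30.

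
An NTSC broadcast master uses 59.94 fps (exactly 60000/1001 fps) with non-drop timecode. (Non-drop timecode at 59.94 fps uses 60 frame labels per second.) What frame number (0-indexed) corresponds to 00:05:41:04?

frame 20464

Total seconds to the label: (0 × 3600 + 5 × 60 + 41) = 341.
Frame index = 341 × 60 + 4 = 20464.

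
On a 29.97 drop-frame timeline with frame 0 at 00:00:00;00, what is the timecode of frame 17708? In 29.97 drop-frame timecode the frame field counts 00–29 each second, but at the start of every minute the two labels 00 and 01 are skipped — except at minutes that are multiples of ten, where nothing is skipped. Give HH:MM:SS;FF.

00:09:50;26

Ten DF minutes hold 17982 frames, so frame 17708 lies in block 0 (frames 0–17981) with 17708 frames into that block.
The block's first minute is 1800 frames and the rest 1798 each; 17708 frames reaches minute 9, so 0 × 18 + 9 × 2 = 18 labels have been skipped so far.
Adding those back, label number 17708 + 18 = 17726 at 30 labels/s is 590 s + 26 f = 0 h 9 min 50 s frame 26, i.e. 00:09:50;26.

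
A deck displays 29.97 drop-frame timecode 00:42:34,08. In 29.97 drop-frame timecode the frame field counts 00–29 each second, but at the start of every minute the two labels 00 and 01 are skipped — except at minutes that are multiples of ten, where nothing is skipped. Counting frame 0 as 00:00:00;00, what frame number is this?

76552

Complete 10-minute blocks: 4, each 17982 frames → 71928.
Remaining 2 whole minutes in the current block: 1800 + 1 × 1798 = 3598 frames.
Within the current minute: 34 × 30 + 8 − 2 = 1026 (labels ;00/;01 skipped at this minute). Total = 71928 + 3598 + 1026 = 76552.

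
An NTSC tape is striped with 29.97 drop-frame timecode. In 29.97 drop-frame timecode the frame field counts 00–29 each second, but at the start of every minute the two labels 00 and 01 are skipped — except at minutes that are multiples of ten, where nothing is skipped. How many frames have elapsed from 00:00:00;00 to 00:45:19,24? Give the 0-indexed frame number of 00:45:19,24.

As if non-drop at 30 labels/s: (0 × 3600 + 45 × 60 + 19) × 30 + 24 = 81594.
Minute boundaries passed: 45; those not divisible by 10: 45 − 4 = 41; dropped labels = 2 × 41 = 82.
Actual frame index = 81594 − 82 = 81512.

81512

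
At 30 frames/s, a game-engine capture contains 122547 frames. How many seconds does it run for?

Running time = 122547 / (30) = 4084.9 s.

4084.9 seconds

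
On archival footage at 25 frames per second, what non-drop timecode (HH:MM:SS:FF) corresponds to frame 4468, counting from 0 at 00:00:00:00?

00:02:58:18

4468 ÷ 25 = 178 full seconds, remainder 18 frames.
178 s = 0 h 2 min 58 s.
Timecode: 00:02:58:18.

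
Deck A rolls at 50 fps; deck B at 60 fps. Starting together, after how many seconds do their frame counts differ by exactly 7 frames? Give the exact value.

0.7 seconds

The gap grows by |60 − 50| = 10 frames per second.
Time for a 7-frame gap: 7 ÷ (10) = 0.7 s.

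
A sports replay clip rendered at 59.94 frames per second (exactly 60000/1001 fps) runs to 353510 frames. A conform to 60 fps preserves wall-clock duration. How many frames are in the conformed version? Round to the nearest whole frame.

353864 frames

Frames at target rate = 353510 × (60) / (60000/1001) = 35386351/100 ≈ 353863.510.
Nearest whole frame: 353864.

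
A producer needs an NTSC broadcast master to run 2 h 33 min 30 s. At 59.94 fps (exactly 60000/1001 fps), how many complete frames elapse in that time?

2 h 33 min 30 s = 9210 s.
Frames = 9210 × 60000/1001 = 552600000/1001 ≈ 552047.9520.
Complete frames: 552047.

552047 frames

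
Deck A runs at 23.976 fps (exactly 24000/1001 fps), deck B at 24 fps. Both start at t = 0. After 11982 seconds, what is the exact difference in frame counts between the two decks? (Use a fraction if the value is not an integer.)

A emits 24000/1001 × 11982 = 287568000/1001 frames; B emits 24 × 11982 = 287568.
Difference = 287568/1001 frames (≈ 287.2807); B is ahead of A.

287568/1001 frames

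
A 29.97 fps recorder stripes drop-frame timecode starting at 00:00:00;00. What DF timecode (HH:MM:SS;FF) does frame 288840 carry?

02:40:37;18

Each 10-minute DF block holds 10 × 60 × 30 − 9 × 2 = 17982 frames. 288840 ÷ 17982 → 16 full blocks, remainder 1128.
Within the partial block the first minute is 1800 frames and each further minute 1798, so 0 further minute boundaries passed. Total skipped labels = 18 × 16 + 2 × 0 = 288.
Non-drop label index = 288840 + 288 = 289128; at 30 labels/s that is 02:40:37:18, i.e. DF 02:40:37;18.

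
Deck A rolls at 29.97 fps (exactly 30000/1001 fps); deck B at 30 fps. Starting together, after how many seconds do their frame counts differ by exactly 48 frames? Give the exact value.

1601.6 seconds

The gap grows by |30 − 30000/1001| = 30/1001 frames per second.
Time for a 48-frame gap: 48 ÷ (30/1001) = 1601.6 s.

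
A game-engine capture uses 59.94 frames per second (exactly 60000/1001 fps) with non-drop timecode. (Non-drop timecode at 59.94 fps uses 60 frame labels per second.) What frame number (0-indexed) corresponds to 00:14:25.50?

frame 51950

Total seconds to the label: (0 × 3600 + 14 × 60 + 25) = 865.
Frame index = 865 × 60 + 50 = 51950.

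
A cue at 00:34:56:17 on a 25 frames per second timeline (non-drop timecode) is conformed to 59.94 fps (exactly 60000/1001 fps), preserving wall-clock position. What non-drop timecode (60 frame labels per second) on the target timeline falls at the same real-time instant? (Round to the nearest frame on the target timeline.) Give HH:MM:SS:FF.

00:34:54:35

Source frame index: (0×3600 + 34×60 + 56) × 25 + 17 = 52417.
Real time: 52417 / (25) = 52417/25 s.
Target frame: (52417/25) × (60000/1001) = 125800800/1001 ≈ 125675.125 → 125675.
At 60 labels/s: frame 125675 → 00:34:54:35.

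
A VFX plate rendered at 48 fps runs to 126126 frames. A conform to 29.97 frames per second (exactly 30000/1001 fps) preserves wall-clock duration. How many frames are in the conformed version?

Target frames = source frames × (target rate / source rate) = 126126 × (30000/1001)/(48) = 126126 × 625/1001 = 78750.

78750 frames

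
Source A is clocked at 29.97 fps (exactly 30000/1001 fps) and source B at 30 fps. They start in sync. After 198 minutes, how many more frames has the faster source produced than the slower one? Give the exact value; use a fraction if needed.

198 min = 11880 s.
A emits 30000/1001 × 11880 = 32400000/91 frames; B emits 30 × 11880 = 356400.
Difference = 32400/91 frames (≈ 356.0440); B is ahead of A.

32400/91 frames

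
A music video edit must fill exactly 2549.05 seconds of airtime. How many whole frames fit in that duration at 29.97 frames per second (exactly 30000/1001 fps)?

76395 frames

Frames = 2549.05 × 30000/1001 = 10924500/143 ≈ 76395.1049.
Complete frames: 76395.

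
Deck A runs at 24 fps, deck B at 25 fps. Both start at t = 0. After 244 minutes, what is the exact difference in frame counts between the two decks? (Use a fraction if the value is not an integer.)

14640 frames

244 min = 14640 s.
A emits 24 × 14640 = 351360 frames; B emits 25 × 14640 = 366000.
Difference = 14640 frames; B is ahead of A.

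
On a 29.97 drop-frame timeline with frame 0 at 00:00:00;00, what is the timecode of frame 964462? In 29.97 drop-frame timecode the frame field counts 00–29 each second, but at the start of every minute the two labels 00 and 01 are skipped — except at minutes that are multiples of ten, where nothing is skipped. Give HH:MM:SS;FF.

08:56:20;28

Each 10-minute DF block holds 10 × 60 × 30 − 9 × 2 = 17982 frames. 964462 ÷ 17982 → 53 full blocks, remainder 11416.
Within the partial block the first minute is 1800 frames and each further minute 1798, so 6 further minute boundaries passed. Total skipped labels = 18 × 53 + 2 × 6 = 966.
Non-drop label index = 964462 + 966 = 965428; at 30 labels/s that is 08:56:20:28, i.e. DF 08:56:20;28.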